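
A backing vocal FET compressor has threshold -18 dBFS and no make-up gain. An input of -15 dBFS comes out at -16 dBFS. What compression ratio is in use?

1.5:1

Input overshoot = -15 − (-18) = 3 dB; output overshoot = -16 − (-18) = 2 dB.
Ratio = 3 / 2 = 1.5.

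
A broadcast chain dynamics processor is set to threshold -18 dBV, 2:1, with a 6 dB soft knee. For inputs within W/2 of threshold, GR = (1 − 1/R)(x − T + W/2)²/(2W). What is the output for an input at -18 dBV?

x − T + W/2 = -18 − (-18) + 3 = 3.
GR = (1 − 1/2) × 3² / 12 = 0.5 × 9 / 12 = 0.375 dB.
Output = -18 − 0.375 = -18.375 dBV.

-18.375 dBV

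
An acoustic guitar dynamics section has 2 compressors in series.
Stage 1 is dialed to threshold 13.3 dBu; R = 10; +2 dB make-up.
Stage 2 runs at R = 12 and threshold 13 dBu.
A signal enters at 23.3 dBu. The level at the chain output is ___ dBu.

Stage 1: 10 dB above 13.3 dBu, reduced 10:1 to 1 dB above → 14.3 dBu; +2 dB make-up → 16.3 dBu.
Stage 2: 3.3 dB above 13 dBu, reduced 12:1 to 0.275 dB above → 13.275 dBu.

13.275 dBu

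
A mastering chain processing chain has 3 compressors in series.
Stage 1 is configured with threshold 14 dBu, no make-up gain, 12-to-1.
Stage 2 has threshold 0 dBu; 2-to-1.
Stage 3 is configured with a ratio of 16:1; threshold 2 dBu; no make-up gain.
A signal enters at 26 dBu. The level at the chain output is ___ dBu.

2.34375 dBu

Stage 1: overshoot 12 dB → 12/12 = 1 dB → 15 dBu.
Stage 2: 15 dBu is 15 dB over 0 dBu; at 2:1 that becomes 7.5 dB over, giving 7.5 dBu.
Stage 3: 5.5 dB above 2 dBu, reduced 16:1 to 0.34375 dB above → 2.34375 dBu.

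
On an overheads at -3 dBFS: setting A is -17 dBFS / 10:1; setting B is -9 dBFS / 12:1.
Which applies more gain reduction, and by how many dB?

A: GR = 14 − 14/10 = 12.6 dB.
B: GR = 6 − 6/12 = 5.5 dB.
A reduces 7.1 dB more.

A, by 7.1 dB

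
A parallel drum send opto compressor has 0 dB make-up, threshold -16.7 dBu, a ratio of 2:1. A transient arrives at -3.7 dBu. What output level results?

-3.7 dBu sits 13 dB over threshold.
At 2:1 the overshoot is divided by 2, leaving 6.5 dB above threshold.
That puts the output at -10.2 dBu.

-10.2 dBu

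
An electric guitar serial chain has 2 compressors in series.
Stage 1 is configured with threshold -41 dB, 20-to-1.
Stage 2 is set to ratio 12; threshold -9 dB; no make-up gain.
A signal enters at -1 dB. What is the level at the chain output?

Stage 1: -1 dB is 40 dB over -41 dB; at 20:1 that becomes 2 dB over, giving -39 dB.
Stage 2: -39 dB is at or below the -9 dB threshold — no compression; output -39 dB.

-39 dB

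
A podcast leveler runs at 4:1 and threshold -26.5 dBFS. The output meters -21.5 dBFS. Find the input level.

That's 5 dB above the -26.5 dBFS threshold.
Input overshoot = R × output overshoot = 20 dB → input = -26.5 + 20 = -6.5 dBFS.

-6.5 dBFS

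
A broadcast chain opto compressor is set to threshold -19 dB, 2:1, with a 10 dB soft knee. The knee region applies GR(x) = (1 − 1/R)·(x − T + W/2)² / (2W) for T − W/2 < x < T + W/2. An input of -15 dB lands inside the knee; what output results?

x − T + W/2 = -15 − (-19) + 5 = 9.
GR = (1 − 1/2) × 9² / 20 = 0.5 × 81 / 20 = 2.025 dB.
Output = -15 − 2.025 = -17.025 dB.

-17.025 dB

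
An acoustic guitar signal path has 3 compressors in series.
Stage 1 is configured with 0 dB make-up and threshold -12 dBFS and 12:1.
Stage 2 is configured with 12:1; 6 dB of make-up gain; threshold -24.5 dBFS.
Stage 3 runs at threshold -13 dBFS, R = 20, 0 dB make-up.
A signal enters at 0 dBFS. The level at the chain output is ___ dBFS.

-17.375 dBFS

Stage 1: 12 dB above -12 dBFS, reduced 12:1 to 1 dB above → -11 dBFS.
Stage 2: -11 dBFS is 13.5 dB over -24.5 dBFS; at 12:1 that becomes 1.125 dB over, giving -23.375 dBFS; +6 dB make-up → -17.375 dBFS.
Stage 3: -17.375 dBFS is at or below the -13 dBFS threshold — no compression; output -17.375 dBFS.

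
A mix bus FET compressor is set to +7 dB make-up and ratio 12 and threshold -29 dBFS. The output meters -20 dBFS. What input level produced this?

Before make-up, the level was -20 − 7 = -27 dBFS.
The compressed level sits -27 − (-29) = 2 dB over threshold.
Before 12:1 compression the overshoot was 2 × 12 = 24 dB, so input = -29 + 24 = -5 dBFS.

-5 dBFS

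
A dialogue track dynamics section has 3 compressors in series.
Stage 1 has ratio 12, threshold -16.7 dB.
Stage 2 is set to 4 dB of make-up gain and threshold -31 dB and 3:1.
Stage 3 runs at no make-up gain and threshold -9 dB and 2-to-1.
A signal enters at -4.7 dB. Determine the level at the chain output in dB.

-21.9 dB

Stage 1: overshoot 12 dB → 12/12 = 1 dB → -15.7 dB.
Stage 2: overshoot 15.3 dB → 15.3/3 = 5.1 dB → -25.9 dB; +4 dB make-up → -21.9 dB.
Stage 3: below threshold (-21.9 ≤ -9); passes unchanged; output -21.9 dB.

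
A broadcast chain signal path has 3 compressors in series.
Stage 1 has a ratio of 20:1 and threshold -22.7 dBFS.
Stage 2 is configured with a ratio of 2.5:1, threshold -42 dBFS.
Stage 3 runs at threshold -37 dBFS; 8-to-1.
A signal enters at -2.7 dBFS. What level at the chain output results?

Stage 1: 20 dB above -22.7 dBFS, reduced 20:1 to 1 dB above → -21.7 dBFS.
Stage 2: overshoot 20.3 dB → 20.3/2.5 = 8.12 dB → -33.88 dBFS.
Stage 3: overshoot 3.12 dB → 3.12/8 = 0.39 dB → -36.61 dBFS.

-36.61 dBFS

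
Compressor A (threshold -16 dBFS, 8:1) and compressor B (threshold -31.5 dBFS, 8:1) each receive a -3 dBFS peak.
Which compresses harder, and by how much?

A: GR = 13 − 13/8 = 11.375 dB.
B: GR = 28.5 − 28.5/8 = 24.9375 dB.
B reduces 13.5625 dB more.

B, by 13.5625 dB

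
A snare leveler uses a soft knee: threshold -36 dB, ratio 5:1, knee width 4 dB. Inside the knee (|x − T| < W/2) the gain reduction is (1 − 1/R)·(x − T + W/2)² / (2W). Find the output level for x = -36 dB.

-36.4 dB

x − T + W/2 = -36 − (-36) + 2 = 2.
GR = (1 − 1/5) × 2² / 8 = 0.8 × 4 / 8 = 0.4 dB.
Output = -36 − 0.4 = -36.4 dB.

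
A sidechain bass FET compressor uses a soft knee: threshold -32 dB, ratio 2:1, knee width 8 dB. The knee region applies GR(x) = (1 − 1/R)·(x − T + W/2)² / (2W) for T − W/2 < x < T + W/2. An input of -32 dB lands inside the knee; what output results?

x − T + W/2 = -32 − (-32) + 4 = 4.
GR = (1 − 1/2) × 4² / 16 = 0.5 × 16 / 16 = 0.5 dB.
Output = -32 − 0.5 = -32.5 dB.

-32.5 dB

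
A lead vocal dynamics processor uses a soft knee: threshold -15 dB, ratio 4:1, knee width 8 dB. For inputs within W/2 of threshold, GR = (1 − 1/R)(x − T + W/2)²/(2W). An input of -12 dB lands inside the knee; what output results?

x − T + W/2 = -12 − (-15) + 4 = 7.
GR = (1 − 1/4) × 7² / 16 = 0.75 × 49 / 16 = 2.296875 dB.
Output = -12 − 2.296875 = -14.296875 dB.

-14.296875 dB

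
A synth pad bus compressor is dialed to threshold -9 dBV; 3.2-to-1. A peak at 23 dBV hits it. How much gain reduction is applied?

23 dBV exceeds the threshold by 32 dB.
After 3.2:1 compression the overshoot becomes 32/3.2 = 10 dB.
So the signal is attenuated by 32 − 10 = 22 dB.

22 dB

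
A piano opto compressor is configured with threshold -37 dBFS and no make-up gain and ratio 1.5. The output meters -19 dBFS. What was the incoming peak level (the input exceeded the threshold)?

Post-compression overshoot = -19 − (-37) = 18 dB.
Undo the ratio: input overshoot = 18 × 1.5 = 27 dB, giving input = -10 dBFS.

-10 dBFS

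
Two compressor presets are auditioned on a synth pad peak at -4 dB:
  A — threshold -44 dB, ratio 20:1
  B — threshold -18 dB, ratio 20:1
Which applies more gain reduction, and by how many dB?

A, by 24.7 dB

A: overshoot 40 dB → output overshoot 2 dB → GR 38 dB.
B: overshoot 14 dB → output overshoot 0.7 dB → GR 13.3 dB.
A reduces 24.7 dB more.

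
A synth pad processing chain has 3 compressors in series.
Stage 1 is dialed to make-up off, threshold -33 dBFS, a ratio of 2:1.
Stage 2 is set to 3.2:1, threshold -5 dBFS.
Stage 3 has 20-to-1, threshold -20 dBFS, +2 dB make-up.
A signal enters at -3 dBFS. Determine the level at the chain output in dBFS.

Stage 1: 30 dB above -33 dBFS, reduced 2:1 to 15 dB above → -18 dBFS.
Stage 2: below threshold (-18 ≤ -5); passes unchanged; output -18 dBFS.
Stage 3: overshoot 2 dB → 2/20 = 0.1 dB → -19.9 dBFS; +2 dB make-up → -17.9 dBFS.

-17.9 dBFS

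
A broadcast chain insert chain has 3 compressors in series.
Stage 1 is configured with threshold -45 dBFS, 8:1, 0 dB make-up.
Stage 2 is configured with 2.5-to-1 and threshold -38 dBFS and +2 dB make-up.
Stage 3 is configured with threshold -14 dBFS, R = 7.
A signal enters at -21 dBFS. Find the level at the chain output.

Stage 1: 24 dB above -45 dBFS, reduced 8:1 to 3 dB above → -42 dBFS.
Stage 2: below threshold (-42 ≤ -38); passes unchanged; make-up brings it to -40 dBFS.
Stage 3: -40 dBFS ≤ -14 dBFS, so stage 3 doesn't engage; output -40 dBFS.

-40 dBFS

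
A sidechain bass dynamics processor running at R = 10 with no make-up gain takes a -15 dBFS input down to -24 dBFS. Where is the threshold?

-25 dBFS

Let T be the threshold. Output overshoot = (input overshoot)/R, so -24 − T = (-15 − T)/10.
10·(-24 − T) = -15 − T → 9·T = -240 − (-15) = -225.
T = -225/9 = -25 dBFS.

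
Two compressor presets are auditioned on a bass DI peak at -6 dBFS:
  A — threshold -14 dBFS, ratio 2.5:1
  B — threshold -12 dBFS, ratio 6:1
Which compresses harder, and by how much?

B, by 0.2 dB

A: GR = 8 − 8/2.5 = 4.8 dB.
B: GR = 6 − 6/6 = 5 dB.
Difference: 0.2 dB in favour of B.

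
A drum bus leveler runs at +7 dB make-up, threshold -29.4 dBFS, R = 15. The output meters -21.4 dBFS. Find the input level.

-14.4 dBFS

Remove make-up: -21.4 − 7 = -28.4 dBFS.
The compressed level sits -28.4 − (-29.4) = 1 dB over threshold.
Input overshoot = R × output overshoot = 15 dB → input = -29.4 + 15 = -14.4 dBFS.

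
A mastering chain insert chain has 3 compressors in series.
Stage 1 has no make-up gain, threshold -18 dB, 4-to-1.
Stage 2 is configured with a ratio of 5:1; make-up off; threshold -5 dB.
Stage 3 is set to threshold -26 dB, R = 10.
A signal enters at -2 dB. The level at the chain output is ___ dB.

Stage 1: -2 dB is 16 dB over -18 dB; at 4:1 that becomes 4 dB over, giving -14 dB.
Stage 2: below threshold (-14 ≤ -5); passes unchanged; output -14 dB.
Stage 3: overshoot 12 dB → 12/10 = 1.2 dB → -24.8 dB.

-24.8 dB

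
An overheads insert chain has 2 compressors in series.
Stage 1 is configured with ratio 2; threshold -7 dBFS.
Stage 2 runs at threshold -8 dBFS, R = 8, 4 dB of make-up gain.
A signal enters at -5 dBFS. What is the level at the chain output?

Stage 1: -5 dBFS is 2 dB over -7 dBFS; at 2:1 that becomes 1 dB over, giving -6 dBFS.
Stage 2: overshoot 2 dB → 2/8 = 0.25 dB → -7.75 dBFS; +4 dB make-up → -3.75 dBFS.

-3.75 dBFS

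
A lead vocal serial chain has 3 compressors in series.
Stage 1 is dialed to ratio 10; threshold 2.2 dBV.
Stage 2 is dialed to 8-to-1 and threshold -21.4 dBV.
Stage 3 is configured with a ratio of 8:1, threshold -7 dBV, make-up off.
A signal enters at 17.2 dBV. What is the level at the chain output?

-18.2625 dBV

Stage 1: 17.2 dBV is 15 dB over 2.2 dBV; at 10:1 that becomes 1.5 dB over, giving 3.7 dBV.
Stage 2: overshoot 25.1 dB → 25.1/8 = 3.1375 dB → -18.2625 dBV.
Stage 3: -18.2625 dBV ≤ -7 dBV, so stage 3 doesn't engage; output -18.2625 dBV.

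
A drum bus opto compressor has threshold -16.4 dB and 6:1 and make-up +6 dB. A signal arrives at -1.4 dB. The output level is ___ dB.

Overshoot: -1.4 − (-16.4) = 15 dB.
At 6:1 the overshoot is divided by 6, leaving 2.5 dB above threshold.
That puts the output at -13.9 dB; make-up adds 6 dB, giving -7.9 dB.

-7.9 dB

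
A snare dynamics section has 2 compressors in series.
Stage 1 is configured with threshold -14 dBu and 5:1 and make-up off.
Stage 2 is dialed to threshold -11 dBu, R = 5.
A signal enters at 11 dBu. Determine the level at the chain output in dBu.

Stage 1: overshoot 25 dB → 25/5 = 5 dB → -9 dBu.
Stage 2: -9 dBu is 2 dB over -11 dBu; at 5:1 that becomes 0.4 dB over, giving -10.6 dBu.

-10.6 dBu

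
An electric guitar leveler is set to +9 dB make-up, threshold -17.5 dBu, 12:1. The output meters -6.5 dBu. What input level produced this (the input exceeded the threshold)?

6.5 dBu

Stripping the +9 dB make-up gives -15.5 dBu at the gain stage.
The compressed level sits -15.5 − (-17.5) = 2 dB over threshold.
Before 12:1 compression the overshoot was 2 × 12 = 24 dB, so input = -17.5 + 24 = 6.5 dBu.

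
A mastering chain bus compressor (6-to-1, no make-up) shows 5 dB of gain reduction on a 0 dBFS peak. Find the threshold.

-6 dBFS

Gain reduction = 0 − (-5) = 5 dB; output overshoot = GR / (R − 1) = 5 / 5 = 1 dB.
Threshold = output − output overshoot = -5 − 1 = -6 dBFS.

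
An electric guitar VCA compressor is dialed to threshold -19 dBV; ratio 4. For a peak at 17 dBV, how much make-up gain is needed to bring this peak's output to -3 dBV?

7 dB

Without make-up, output = threshold + overshoot/4 = -19 + 9 = -10 dBV.
Gap to target: 7 dB.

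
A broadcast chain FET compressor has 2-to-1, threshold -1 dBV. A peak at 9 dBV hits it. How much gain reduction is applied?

Overshoot = 9 − (-1) = 10 dB.
After 2:1 compression the overshoot becomes 10/2 = 5 dB.
Gain reduction = 10 − 5 = 5 dB.

5 dB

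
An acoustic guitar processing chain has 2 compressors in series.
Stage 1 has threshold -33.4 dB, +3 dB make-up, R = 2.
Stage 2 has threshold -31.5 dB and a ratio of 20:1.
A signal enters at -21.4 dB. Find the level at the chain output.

-31.145 dB

Stage 1: 12 dB above -33.4 dB, reduced 2:1 to 6 dB above → -27.4 dB; +3 dB make-up → -24.4 dB.
Stage 2: -24.4 dB is 7.1 dB over -31.5 dB; at 20:1 that becomes 0.355 dB over, giving -31.145 dB.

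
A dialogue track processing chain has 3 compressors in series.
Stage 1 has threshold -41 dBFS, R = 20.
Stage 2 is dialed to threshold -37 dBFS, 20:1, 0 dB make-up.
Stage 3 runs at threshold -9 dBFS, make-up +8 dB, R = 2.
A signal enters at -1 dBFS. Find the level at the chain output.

-31 dBFS

Stage 1: 40 dB above -41 dBFS, reduced 20:1 to 2 dB above → -39 dBFS.
Stage 2: below threshold (-39 ≤ -37); passes unchanged; output -39 dBFS.
Stage 3: -39 dBFS is at or below the -9 dBFS threshold — no compression; make-up brings it to -31 dBFS.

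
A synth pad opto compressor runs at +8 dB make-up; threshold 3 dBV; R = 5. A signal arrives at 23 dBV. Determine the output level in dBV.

Overshoot: 23 − 3 = 20 dB.
5:1 compression reduces that to 20/5 = 4 dB over.
So the level is 3 + 4 = 7 dBV; make-up adds 8 dB, giving 15 dBV.

15 dBV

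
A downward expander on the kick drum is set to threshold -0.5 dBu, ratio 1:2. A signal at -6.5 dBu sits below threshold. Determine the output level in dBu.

Below threshold, a 1:2 expander applies gain = (2−1)×(T − x) of attenuation.
(2−1) × 6 = 6 dB, so output = -6.5 − 6 = -12.5 dBu.

-12.5 dBu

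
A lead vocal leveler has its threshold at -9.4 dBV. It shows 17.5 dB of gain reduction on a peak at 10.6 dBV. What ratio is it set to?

Input overshoot = 10.6 − (-9.4) = 20 dB.
Output overshoot = 20 − 17.5 = 2.5 dB.
Ratio = input overshoot / output overshoot = 20 / 2.5 = 8.

8:1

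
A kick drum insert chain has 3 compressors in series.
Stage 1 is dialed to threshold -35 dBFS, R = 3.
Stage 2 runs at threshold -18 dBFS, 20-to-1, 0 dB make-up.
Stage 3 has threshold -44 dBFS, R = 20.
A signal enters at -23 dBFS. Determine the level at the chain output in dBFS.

Stage 1: 12 dB above -35 dBFS, reduced 3:1 to 4 dB above → -31 dBFS.
Stage 2: below threshold (-31 ≤ -18); passes unchanged; output -31 dBFS.
Stage 3: overshoot 13 dB → 13/20 = 0.65 dB → -43.35 dBFS.

-43.35 dBFS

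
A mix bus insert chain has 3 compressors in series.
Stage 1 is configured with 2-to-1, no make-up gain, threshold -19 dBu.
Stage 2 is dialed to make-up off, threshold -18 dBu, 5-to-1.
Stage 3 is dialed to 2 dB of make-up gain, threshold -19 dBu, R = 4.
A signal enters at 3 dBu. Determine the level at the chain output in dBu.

-16.25 dBu

Stage 1: overshoot 22 dB → 22/2 = 11 dB → -8 dBu.
Stage 2: overshoot 10 dB → 10/5 = 2 dB → -16 dBu.
Stage 3: -16 dBu is 3 dB over -19 dBu; at 4:1 that becomes 0.75 dB over, giving -18.25 dBu; +2 dB make-up → -16.25 dBu.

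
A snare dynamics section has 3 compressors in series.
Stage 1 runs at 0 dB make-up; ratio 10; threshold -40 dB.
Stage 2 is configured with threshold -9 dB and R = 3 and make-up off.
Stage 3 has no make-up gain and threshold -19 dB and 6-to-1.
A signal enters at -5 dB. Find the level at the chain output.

Stage 1: 35 dB above -40 dB, reduced 10:1 to 3.5 dB above → -36.5 dB.
Stage 2: -36.5 dB is at or below the -9 dB threshold — no compression; output -36.5 dB.
Stage 3: below threshold (-36.5 ≤ -19); passes unchanged; output -36.5 dB.

-36.5 dB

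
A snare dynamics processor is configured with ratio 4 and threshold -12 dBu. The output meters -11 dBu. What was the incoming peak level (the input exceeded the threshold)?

-8 dBu

Post-compression overshoot = -11 − (-12) = 1 dB.
Undo the ratio: input overshoot = 1 × 4 = 4 dB, giving input = -8 dBu.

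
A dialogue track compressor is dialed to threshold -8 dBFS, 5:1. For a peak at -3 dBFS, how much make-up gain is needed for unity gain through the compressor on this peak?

Overshoot 5 dB → 5/5 = 1 dB after compression, so the compressed level is -8 + 1 = -7 dBFS.
Make-up = target − compressed = -3 − (-7) = 4 dB.

4 dB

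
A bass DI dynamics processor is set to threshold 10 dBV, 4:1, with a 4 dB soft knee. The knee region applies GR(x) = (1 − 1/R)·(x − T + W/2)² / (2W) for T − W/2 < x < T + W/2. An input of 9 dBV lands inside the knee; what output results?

8.90625 dBV

x − T + W/2 = 9 − 10 + 2 = 1.
GR = (1 − 1/4) × 1² / 8 = 0.75 × 1 / 8 = 0.09375 dB.
Output = 9 − 0.09375 = 8.90625 dBV.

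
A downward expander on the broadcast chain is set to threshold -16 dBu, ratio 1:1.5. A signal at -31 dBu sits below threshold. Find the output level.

-38.5 dBu

The input is 15 dB below the -16 dBu threshold.
A 1:1.5 expander multiplies undershoot by 1.5: 15 × 1.5 = 22.5 dB below threshold.
Output = -16 − 22.5 = -38.5 dBu.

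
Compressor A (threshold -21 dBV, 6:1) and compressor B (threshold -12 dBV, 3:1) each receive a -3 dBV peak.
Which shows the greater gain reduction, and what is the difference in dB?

A: GR = 18 − 18/6 = 15 dB.
B: GR = 9 − 9/3 = 6 dB.
Difference: 9 dB in favour of A.

A, by 9 dB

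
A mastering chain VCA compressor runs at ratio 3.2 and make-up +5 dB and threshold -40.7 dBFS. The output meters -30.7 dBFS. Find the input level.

Before make-up, the level was -30.7 − 5 = -35.7 dBFS.
The compressed level sits -35.7 − (-40.7) = 5 dB over threshold.
Before 3.2:1 compression the overshoot was 5 × 3.2 = 16 dB, so input = -40.7 + 16 = -24.7 dBFS.

-24.7 dBFS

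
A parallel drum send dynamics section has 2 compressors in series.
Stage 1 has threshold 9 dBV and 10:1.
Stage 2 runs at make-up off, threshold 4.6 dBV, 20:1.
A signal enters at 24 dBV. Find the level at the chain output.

Stage 1: 24 dBV is 15 dB over 9 dBV; at 10:1 that becomes 1.5 dB over, giving 10.5 dBV.
Stage 2: 5.9 dB above 4.6 dBV, reduced 20:1 to 0.295 dB above → 4.895 dBV.

4.895 dBV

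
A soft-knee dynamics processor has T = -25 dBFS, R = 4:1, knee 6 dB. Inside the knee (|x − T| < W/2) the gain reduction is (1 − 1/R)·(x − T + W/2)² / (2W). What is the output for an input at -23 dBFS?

x − T + W/2 = -23 − (-25) + 3 = 5.
GR = (1 − 1/4) × 5² / 12 = 0.75 × 25 / 12 = 1.5625 dB.
Output = -23 − 1.5625 = -24.5625 dBFS.

-24.5625 dBFS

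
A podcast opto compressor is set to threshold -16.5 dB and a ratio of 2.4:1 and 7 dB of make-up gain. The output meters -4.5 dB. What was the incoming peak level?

-4.5 dB

Remove make-up: -4.5 − 7 = -11.5 dB.
The compressed level sits -11.5 − (-16.5) = 5 dB over threshold.
Input overshoot = R × output overshoot = 12 dB → input = -16.5 + 12 = -4.5 dB.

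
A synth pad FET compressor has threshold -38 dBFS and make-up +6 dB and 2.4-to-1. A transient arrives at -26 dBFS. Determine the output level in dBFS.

-27 dBFS

Overshoot: -26 − (-38) = 12 dB.
At 2.4:1 the overshoot is divided by 2.4, leaving 5 dB above threshold.
Output = -38 + 5 = -33 dBFS; make-up adds 6 dB, giving -27 dBFS.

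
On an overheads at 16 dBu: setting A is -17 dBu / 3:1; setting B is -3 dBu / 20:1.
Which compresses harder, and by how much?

A: 33 dB over, compressed to 11 dB over, so 22 dB of GR.
B: 19 dB over, compressed to 0.95 dB over, so 18.05 dB of GR.
A applies 3.95 dB more gain reduction.

A, by 3.95 dB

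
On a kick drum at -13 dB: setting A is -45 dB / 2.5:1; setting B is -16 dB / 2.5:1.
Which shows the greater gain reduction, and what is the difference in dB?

A: GR = 32 − 32/2.5 = 19.2 dB.
B: GR = 3 − 3/2.5 = 1.8 dB.
Difference: 17.4 dB in favour of A.

A, by 17.4 dB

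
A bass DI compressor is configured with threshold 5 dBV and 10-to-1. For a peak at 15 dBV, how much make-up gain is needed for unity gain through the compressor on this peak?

9 dB

Overshoot 10 dB → 10/10 = 1 dB after compression, so the compressed level is 5 + 1 = 6 dBV.
Make-up = target − compressed = 15 − 6 = 9 dB.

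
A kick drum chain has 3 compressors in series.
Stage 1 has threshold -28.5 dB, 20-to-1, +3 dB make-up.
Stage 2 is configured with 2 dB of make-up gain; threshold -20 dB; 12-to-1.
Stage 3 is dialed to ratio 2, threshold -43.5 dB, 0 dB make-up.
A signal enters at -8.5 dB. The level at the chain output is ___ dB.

-33 dB

Stage 1: -8.5 dB is 20 dB over -28.5 dB; at 20:1 that becomes 1 dB over, giving -27.5 dB; +3 dB make-up → -24.5 dB.
Stage 2: -24.5 dB is at or below the -20 dB threshold — no compression; make-up brings it to -22.5 dB.
Stage 3: 21 dB above -43.5 dB, reduced 2:1 to 10.5 dB above → -33 dB.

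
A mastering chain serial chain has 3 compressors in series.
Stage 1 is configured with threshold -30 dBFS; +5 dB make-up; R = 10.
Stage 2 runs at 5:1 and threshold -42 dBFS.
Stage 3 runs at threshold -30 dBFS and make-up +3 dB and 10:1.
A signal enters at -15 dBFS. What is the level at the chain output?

Stage 1: -15 dBFS is 15 dB over -30 dBFS; at 10:1 that becomes 1.5 dB over, giving -28.5 dBFS; +5 dB make-up → -23.5 dBFS.
Stage 2: -23.5 dBFS is 18.5 dB over -42 dBFS; at 5:1 that becomes 3.7 dB over, giving -38.3 dBFS.
Stage 3: -38.3 dBFS ≤ -30 dBFS, so stage 3 doesn't engage; make-up brings it to -35.3 dBFS.

-35.3 dBFS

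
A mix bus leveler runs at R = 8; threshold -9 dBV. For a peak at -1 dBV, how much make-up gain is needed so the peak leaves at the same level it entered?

7 dB

Overshoot 8 dB → 8/8 = 1 dB after compression, so the compressed level is -9 + 1 = -8 dBV.
Make-up = target − compressed = -1 − (-8) = 7 dB.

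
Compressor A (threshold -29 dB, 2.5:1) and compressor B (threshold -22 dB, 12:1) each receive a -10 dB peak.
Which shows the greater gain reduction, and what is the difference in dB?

A, by 0.4 dB

A: 19 dB over, compressed to 7.6 dB over, so 11.4 dB of GR.
B: 12 dB over, compressed to 1 dB over, so 11 dB of GR.
A reduces 0.4 dB more.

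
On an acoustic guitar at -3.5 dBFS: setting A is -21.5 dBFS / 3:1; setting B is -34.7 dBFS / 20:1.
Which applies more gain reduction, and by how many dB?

B, by 17.64 dB

A: overshoot 18 dB → output overshoot 6 dB → GR 12 dB.
B: overshoot 31.2 dB → output overshoot 1.56 dB → GR 29.64 dB.
Difference: 17.64 dB in favour of B.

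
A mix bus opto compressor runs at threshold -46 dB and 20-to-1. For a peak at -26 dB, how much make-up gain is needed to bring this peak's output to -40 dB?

5 dB

Without make-up, output = threshold + overshoot/20 = -46 + 1 = -45 dB.
Gap to target: 5 dB.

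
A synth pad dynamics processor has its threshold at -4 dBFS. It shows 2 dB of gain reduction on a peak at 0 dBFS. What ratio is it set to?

Input overshoot = 0 − (-4) = 4 dB.
Output overshoot = 4 − 2 = 2 dB.
Ratio = input overshoot / output overshoot = 4 / 2 = 2.

2:1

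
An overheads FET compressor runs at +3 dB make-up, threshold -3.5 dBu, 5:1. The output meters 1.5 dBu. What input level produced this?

6.5 dBu

Before make-up, the level was 1.5 − 3 = -1.5 dBu.
Post-compression overshoot = -1.5 − (-3.5) = 2 dB.
Before 5:1 compression the overshoot was 2 × 5 = 10 dB, so input = -3.5 + 10 = 6.5 dBu.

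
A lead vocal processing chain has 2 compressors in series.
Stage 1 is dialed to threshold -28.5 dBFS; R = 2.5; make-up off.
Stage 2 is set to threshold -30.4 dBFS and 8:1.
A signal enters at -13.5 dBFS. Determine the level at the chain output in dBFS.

Stage 1: -13.5 dBFS is 15 dB over -28.5 dBFS; at 2.5:1 that becomes 6 dB over, giving -22.5 dBFS.
Stage 2: 7.9 dB above -30.4 dBFS, reduced 8:1 to 0.9875 dB above → -29.4125 dBFS.

-29.4125 dBFS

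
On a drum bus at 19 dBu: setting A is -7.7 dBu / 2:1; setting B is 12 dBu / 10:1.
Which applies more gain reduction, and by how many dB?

A, by 7.05 dB

A: 26.7 dB over, compressed to 13.35 dB over, so 13.35 dB of GR.
B: 7 dB over, compressed to 0.7 dB over, so 6.3 dB of GR.
A reduces 7.05 dB more.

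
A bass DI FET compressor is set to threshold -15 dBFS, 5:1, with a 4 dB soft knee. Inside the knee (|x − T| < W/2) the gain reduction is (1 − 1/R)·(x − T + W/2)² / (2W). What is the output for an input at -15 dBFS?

-15.4 dBFS

x − T + W/2 = -15 − (-15) + 2 = 2.
GR = (1 − 1/5) × 2² / 8 = 0.8 × 4 / 8 = 0.4 dB.
Output = -15 − 0.4 = -15.4 dBFS.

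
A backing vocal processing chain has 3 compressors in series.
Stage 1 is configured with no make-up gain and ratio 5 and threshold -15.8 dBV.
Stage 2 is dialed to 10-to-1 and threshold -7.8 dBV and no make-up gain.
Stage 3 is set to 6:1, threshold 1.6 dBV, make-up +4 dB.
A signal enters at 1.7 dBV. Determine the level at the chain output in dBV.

Stage 1: 1.7 dBV is 17.5 dB over -15.8 dBV; at 5:1 that becomes 3.5 dB over, giving -12.3 dBV.
Stage 2: -12.3 dBV ≤ -7.8 dBV, so stage 2 doesn't engage; output -12.3 dBV.
Stage 3: -12.3 dBV is at or below the 1.6 dBV threshold — no compression; make-up brings it to -8.3 dBV.

-8.3 dBV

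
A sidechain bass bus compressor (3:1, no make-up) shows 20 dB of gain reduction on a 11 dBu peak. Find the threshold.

Input is 30 dB above T (since output overshoot × R = input overshoot: (-9 − T)·3 = 11 − T gives T = -19 dBu).
Check: -19 + (11 − (-19))/3 = -19 + 10 = -9 dBu. ✓

-19 dBu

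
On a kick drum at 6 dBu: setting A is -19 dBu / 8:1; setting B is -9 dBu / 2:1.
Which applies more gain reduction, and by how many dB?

A, by 14.375 dB

A: GR = 25 − 25/8 = 21.875 dB.
B: GR = 15 − 15/2 = 7.5 dB.
Difference: 14.375 dB in favour of A.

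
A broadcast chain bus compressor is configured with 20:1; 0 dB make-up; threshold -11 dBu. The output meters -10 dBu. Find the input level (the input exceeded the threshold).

9 dBu

The compressed level sits -10 − (-11) = 1 dB over threshold.
Undo the ratio: input overshoot = 1 × 20 = 20 dB, giving input = 9 dBu.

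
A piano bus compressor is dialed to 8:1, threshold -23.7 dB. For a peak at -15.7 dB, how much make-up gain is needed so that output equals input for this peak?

7 dB

Overshoot 8 dB → 8/8 = 1 dB after compression, so the compressed level is -23.7 + 1 = -22.7 dB.
Make-up = target − compressed = -15.7 − (-22.7) = 7 dB.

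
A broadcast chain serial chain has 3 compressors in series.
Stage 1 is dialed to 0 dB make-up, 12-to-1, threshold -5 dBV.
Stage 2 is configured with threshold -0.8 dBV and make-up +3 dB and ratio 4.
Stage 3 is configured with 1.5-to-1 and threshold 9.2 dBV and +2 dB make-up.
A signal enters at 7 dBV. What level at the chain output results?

Stage 1: overshoot 12 dB → 12/12 = 1 dB → -4 dBV.
Stage 2: below threshold (-4 ≤ -0.8); passes unchanged; make-up brings it to -1 dBV.
Stage 3: -1 dBV is at or below the 9.2 dBV threshold — no compression; make-up brings it to 1 dBV.

1 dBV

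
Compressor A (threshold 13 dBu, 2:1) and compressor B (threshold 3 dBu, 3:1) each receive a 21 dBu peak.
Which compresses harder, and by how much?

B, by 8 dB

A: 8 dB over, compressed to 4 dB over, so 4 dB of GR.
B: 18 dB over, compressed to 6 dB over, so 12 dB of GR.
B applies 8 dB more gain reduction.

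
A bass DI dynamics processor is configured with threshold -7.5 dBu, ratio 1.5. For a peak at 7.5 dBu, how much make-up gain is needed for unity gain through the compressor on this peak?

Without make-up, output = threshold + overshoot/1.5 = -7.5 + 10 = 2.5 dBu.
Gap to target: 5 dB.

5 dB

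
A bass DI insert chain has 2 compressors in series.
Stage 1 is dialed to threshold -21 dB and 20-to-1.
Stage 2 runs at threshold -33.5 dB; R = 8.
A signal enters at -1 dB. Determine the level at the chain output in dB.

-31.8125 dB

Stage 1: -1 dB is 20 dB over -21 dB; at 20:1 that becomes 1 dB over, giving -20 dB.
Stage 2: 13.5 dB above -33.5 dB, reduced 8:1 to 1.6875 dB above → -31.8125 dB.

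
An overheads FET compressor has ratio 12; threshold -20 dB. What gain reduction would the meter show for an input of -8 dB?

11 dB

The signal is 12 dB above threshold.
At 12:1, output sits 12/12 = 1 dB above threshold.
Gain reduction = 12 − 1 = 11 dB.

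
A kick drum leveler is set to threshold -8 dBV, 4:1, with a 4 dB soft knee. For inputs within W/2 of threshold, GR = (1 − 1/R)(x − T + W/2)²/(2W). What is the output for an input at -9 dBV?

-9.09375 dBV

x − T + W/2 = -9 − (-8) + 2 = 1.
GR = (1 − 1/4) × 1² / 8 = 0.75 × 1 / 8 = 0.09375 dB.
Output = -9 − 0.09375 = -9.09375 dBV.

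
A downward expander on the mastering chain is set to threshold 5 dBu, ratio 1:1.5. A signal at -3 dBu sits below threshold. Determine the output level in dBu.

-7 dBu

Below threshold, a 1:1.5 expander applies gain = (1.5−1)×(T − x) of attenuation.
(1.5−1) × 8 = 4 dB, so output = -3 − 4 = -7 dBu.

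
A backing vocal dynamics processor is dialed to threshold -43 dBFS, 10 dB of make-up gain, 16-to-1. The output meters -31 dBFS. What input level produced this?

-11 dBFS

Before make-up, the level was -31 − 10 = -41 dBFS.
The compressed level sits -41 − (-43) = 2 dB over threshold.
Undo the ratio: input overshoot = 2 × 16 = 32 dB, giving input = -11 dBFS.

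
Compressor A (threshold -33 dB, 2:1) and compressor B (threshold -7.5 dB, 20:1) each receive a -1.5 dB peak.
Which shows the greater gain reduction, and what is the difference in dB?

A, by 10.05 dB

A: overshoot 31.5 dB → output overshoot 15.75 dB → GR 15.75 dB.
B: overshoot 6 dB → output overshoot 0.3 dB → GR 5.7 dB.
Difference: 10.05 dB in favour of A.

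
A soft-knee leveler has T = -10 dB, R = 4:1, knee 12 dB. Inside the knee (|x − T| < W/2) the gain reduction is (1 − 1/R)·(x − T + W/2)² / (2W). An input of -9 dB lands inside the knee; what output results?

-10.53125 dB

x − T + W/2 = -9 − (-10) + 6 = 7.
GR = (1 − 1/4) × 7² / 24 = 0.75 × 49 / 24 = 1.53125 dB.
Output = -9 − 1.53125 = -10.53125 dB.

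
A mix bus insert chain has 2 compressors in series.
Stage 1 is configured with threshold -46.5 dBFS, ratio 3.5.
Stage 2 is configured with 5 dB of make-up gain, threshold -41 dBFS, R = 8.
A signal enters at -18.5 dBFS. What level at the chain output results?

-35.6875 dBFS

Stage 1: 28 dB above -46.5 dBFS, reduced 3.5:1 to 8 dB above → -38.5 dBFS.
Stage 2: -38.5 dBFS is 2.5 dB over -41 dBFS; at 8:1 that becomes 0.3125 dB over, giving -40.6875 dBFS; +5 dB make-up → -35.6875 dBFS.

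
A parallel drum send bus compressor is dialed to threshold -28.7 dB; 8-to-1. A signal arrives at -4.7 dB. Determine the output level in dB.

-4.7 dB sits 24 dB over threshold.
The 24 dB excess becomes 3 dB after 8:1 reduction.
Output = -28.7 + 3 = -25.7 dB.

-25.7 dB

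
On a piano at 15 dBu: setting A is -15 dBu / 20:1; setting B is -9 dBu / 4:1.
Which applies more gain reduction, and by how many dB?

A: overshoot 30 dB → output overshoot 1.5 dB → GR 28.5 dB.
B: overshoot 24 dB → output overshoot 6 dB → GR 18 dB.
A applies 10.5 dB more gain reduction.

A, by 10.5 dB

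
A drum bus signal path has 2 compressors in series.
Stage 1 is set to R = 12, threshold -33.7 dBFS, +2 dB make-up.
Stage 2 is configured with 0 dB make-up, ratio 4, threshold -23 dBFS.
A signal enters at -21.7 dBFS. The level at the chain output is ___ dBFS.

-30.7 dBFS

Stage 1: 12 dB above -33.7 dBFS, reduced 12:1 to 1 dB above → -32.7 dBFS; +2 dB make-up → -30.7 dBFS.
Stage 2: -30.7 dBFS is at or below the -23 dBFS threshold — no compression; output -30.7 dBFS.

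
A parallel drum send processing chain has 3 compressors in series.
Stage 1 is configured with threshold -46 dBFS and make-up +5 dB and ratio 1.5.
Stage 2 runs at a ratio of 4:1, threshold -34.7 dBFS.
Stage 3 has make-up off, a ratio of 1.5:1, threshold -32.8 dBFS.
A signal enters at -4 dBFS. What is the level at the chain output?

Stage 1: -4 dBFS is 42 dB over -46 dBFS; at 1.5:1 that becomes 28 dB over, giving -18 dBFS; +5 dB make-up → -13 dBFS.
Stage 2: 21.7 dB above -34.7 dBFS, reduced 4:1 to 5.425 dB above → -29.275 dBFS.
Stage 3: overshoot 3.525 dB → 3.525/1.5 = 2.35 dB → -30.45 dBFS.

-30.45 dBFS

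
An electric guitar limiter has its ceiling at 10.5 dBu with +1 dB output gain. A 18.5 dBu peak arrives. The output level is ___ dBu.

At ∞:1, everything above 10.5 dBu is held at the ceiling.
Output gain then adds 1 dB: 10.5 + 1 = 11.5 dBu.

11.5 dBu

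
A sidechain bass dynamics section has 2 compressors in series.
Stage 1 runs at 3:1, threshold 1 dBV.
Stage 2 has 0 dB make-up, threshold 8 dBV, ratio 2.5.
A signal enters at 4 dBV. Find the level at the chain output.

2 dBV

Stage 1: 4 dBV is 3 dB over 1 dBV; at 3:1 that becomes 1 dB over, giving 2 dBV.
Stage 2: 2 dBV is at or below the 8 dBV threshold — no compression; output 2 dBV.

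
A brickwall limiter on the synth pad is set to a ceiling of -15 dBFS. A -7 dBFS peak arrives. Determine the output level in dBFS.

-15 dBFS

The limiter clamps the peak to its -15 dBFS ceiling.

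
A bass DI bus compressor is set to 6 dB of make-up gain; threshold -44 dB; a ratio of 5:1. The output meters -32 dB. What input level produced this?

-14 dB

Remove make-up: -32 − 6 = -38 dB.
The compressed level sits -38 − (-44) = 6 dB over threshold.
Undo the ratio: input overshoot = 6 × 5 = 30 dB, giving input = -14 dB.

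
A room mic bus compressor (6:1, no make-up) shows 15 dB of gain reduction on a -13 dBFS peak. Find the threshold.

-31 dBFS

Input is 18 dB above T (since output overshoot × R = input overshoot: (-28 − T)·6 = -13 − T gives T = -31 dBFS).
Check: -31 + (-13 − (-31))/6 = -31 + 3 = -28 dBFS. ✓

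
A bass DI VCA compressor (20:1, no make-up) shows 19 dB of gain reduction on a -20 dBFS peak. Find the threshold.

Gain reduction = -20 − (-39) = 19 dB; output overshoot = GR / (R − 1) = 19 / 19 = 1 dB.
Threshold = output − output overshoot = -39 − 1 = -40 dBFS.

-40 dBFS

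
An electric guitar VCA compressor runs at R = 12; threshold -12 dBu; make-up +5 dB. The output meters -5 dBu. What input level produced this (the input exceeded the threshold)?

12 dBu

Remove make-up: -5 − 5 = -10 dBu.
The compressed level sits -10 − (-12) = 2 dB over threshold.
Input overshoot = R × output overshoot = 24 dB → input = -12 + 24 = 12 dBu.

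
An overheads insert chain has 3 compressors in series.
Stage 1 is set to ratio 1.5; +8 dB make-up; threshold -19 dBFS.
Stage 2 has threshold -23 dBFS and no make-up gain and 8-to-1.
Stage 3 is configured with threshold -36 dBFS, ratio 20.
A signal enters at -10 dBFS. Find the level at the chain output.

-35.2375 dBFS

Stage 1: 9 dB above -19 dBFS, reduced 1.5:1 to 6 dB above → -13 dBFS; +8 dB make-up → -5 dBFS.
Stage 2: 18 dB above -23 dBFS, reduced 8:1 to 2.25 dB above → -20.75 dBFS.
Stage 3: -20.75 dBFS is 15.25 dB over -36 dBFS; at 20:1 that becomes 0.7625 dB over, giving -35.2375 dBFS.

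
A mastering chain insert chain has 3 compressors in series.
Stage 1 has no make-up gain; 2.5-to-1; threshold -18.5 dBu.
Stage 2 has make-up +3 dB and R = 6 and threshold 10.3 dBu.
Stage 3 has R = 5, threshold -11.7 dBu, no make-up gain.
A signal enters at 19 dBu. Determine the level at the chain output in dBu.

Stage 1: 19 dBu is 37.5 dB over -18.5 dBu; at 2.5:1 that becomes 15 dB over, giving -3.5 dBu.
Stage 2: -3.5 dBu is at or below the 10.3 dBu threshold — no compression; make-up brings it to -0.5 dBu.
Stage 3: overshoot 11.2 dB → 11.2/5 = 2.24 dB → -9.46 dBu.

-9.46 dBu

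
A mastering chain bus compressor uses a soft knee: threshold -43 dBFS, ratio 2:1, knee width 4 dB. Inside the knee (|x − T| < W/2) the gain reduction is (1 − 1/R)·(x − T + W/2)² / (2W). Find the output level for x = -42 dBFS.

-42.5625 dBFS

x − T + W/2 = -42 − (-43) + 2 = 3.
GR = (1 − 1/2) × 3² / 8 = 0.5 × 9 / 8 = 0.5625 dB.
Output = -42 − 0.5625 = -42.5625 dBFS.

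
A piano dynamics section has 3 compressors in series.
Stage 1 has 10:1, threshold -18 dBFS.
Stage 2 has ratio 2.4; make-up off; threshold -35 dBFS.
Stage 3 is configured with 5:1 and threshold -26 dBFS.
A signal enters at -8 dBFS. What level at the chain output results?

Stage 1: 10 dB above -18 dBFS, reduced 10:1 to 1 dB above → -17 dBFS.
Stage 2: overshoot 18 dB → 18/2.4 = 7.5 dB → -27.5 dBFS.
Stage 3: below threshold (-27.5 ≤ -26); passes unchanged; output -27.5 dBFS.

-27.5 dBFS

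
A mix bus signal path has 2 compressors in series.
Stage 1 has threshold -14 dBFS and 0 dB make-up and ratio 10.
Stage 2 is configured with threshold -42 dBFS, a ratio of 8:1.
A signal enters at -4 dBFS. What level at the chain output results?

Stage 1: overshoot 10 dB → 10/10 = 1 dB → -13 dBFS.
Stage 2: overshoot 29 dB → 29/8 = 3.625 dB → -38.375 dBFS.

-38.375 dBFS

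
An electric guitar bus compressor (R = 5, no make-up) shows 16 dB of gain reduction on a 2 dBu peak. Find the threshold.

Input is 20 dB above T (since output overshoot × R = input overshoot: (-14 − T)·5 = 2 − T gives T = -18 dBu).
Check: -18 + (2 − (-18))/5 = -18 + 4 = -14 dBu. ✓

-18 dBu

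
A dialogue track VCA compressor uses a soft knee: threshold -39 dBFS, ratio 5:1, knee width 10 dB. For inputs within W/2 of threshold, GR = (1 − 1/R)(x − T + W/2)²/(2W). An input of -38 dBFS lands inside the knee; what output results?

x − T + W/2 = -38 − (-39) + 5 = 6.
GR = (1 − 1/5) × 6² / 20 = 0.8 × 36 / 20 = 1.44 dB.
Output = -38 − 1.44 = -39.44 dBFS.

-39.44 dBFS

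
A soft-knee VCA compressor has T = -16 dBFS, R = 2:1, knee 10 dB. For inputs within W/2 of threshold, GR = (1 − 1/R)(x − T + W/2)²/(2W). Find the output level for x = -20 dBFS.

-20.025 dBFS

x − T + W/2 = -20 − (-16) + 5 = 1.
GR = (1 − 1/2) × 1² / 20 = 0.5 × 1 / 20 = 0.025 dB.
Output = -20 − 0.025 = -20.025 dBFS.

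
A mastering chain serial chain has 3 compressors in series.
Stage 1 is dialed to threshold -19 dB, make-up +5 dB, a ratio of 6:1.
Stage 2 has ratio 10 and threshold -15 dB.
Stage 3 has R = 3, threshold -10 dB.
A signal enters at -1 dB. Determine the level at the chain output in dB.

-14.6 dB

Stage 1: 18 dB above -19 dB, reduced 6:1 to 3 dB above → -16 dB; +5 dB make-up → -11 dB.
Stage 2: -11 dB is 4 dB over -15 dB; at 10:1 that becomes 0.4 dB over, giving -14.6 dB.
Stage 3: -14.6 dB ≤ -10 dB, so stage 3 doesn't engage; output -14.6 dB.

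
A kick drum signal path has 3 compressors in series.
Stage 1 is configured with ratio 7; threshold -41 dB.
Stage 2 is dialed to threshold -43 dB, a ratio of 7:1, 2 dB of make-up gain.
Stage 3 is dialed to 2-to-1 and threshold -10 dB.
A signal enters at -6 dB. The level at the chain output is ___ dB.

Stage 1: 35 dB above -41 dB, reduced 7:1 to 5 dB above → -36 dB.
Stage 2: -36 dB is 7 dB over -43 dB; at 7:1 that becomes 1 dB over, giving -42 dB; +2 dB make-up → -40 dB.
Stage 3: -40 dB is at or below the -10 dB threshold — no compression; output -40 dB.

-40 dB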